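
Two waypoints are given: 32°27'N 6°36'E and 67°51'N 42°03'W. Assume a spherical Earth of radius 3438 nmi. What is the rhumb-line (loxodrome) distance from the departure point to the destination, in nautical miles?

Rhumb course C = atan2(Δλ, Δψ) with Δψ = ln[tan(π/4+φ₂/2)/tan(π/4+φ₁/2)] = +1.0317, Δλ = -0.8491 → C = 320.54°
d = R·|Δφ| / |cos C| = 3438·0.61785 / 0.77211 = 2751 nmi

2751 nmi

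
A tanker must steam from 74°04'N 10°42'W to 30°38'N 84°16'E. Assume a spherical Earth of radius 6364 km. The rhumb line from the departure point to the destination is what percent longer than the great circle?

8.4%

Great circle: σ = 1.0821 rad → d_gc = Rσ = 6886.2 km
Rhumb: Δφ = -0.7581, Δλ = +1.6575, Δψ = -1.4044, q = Δφ/Δψ = 0.5398 → d_rh = R√(Δφ²+q²Δλ²) = 7462.7 km
Excess = (7462.7 − 6886.2) / 6886.2 = 576.5 / 6886.2 = 8.37% ≈ 8.4%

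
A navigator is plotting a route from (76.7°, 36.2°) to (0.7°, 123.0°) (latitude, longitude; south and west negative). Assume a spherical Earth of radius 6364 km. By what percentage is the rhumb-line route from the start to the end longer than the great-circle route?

5.2%

Great circle: σ = 1.5461 rad → d_gc = Rσ = 9839.1 km
Rhumb: Δφ = -1.3265, Δλ = +1.5149, Δψ = -2.1369, q = Δφ/Δψ = 0.6207 → d_rh = R√(Δφ²+q²Δλ²) = 10347.7 km
Excess = (10347.7 − 9839.1) / 9839.1 = 508.6 / 9839.1 = 5.17% ≈ 5.2%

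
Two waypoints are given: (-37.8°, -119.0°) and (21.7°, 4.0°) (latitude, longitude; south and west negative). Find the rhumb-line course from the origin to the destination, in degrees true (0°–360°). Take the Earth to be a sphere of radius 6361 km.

Meridional parts: M(φ₁)=-0.7136, M(φ₂)=+0.3881 → ΔM = +1.1017;  Δλ = +2.1468 rad
tan C = Δλ / ΔM = +1.9486 → C = 62.83°

62.8°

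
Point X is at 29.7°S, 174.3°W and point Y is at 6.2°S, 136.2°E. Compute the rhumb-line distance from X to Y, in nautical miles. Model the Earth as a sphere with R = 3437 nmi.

3135 nmi

Δψ = ln[tan(π/4+φ₂/2)/tan(π/4+φ₁/2)] = +0.4348;  Δφ = +0.4102 rad,  Δλ = -0.8639 rad
q = Δφ/Δψ = 0.9432
d = R·√(Δφ² + q²Δλ²) = 3437·0.91228 = 3135 nmi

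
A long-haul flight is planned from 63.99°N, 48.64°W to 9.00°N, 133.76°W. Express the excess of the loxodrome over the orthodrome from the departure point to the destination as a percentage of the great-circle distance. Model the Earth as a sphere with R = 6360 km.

Great circle: σ = 1.3924 rad → d_gc = Rσ = 8855.8 km
Rhumb: Δφ = -0.9598, Δλ = -1.4856, Δψ = -1.3078, q = Δφ/Δψ = 0.7339 → d_rh = R√(Δφ²+q²Δλ²) = 9238.1 km
Excess = (9238.1 − 8855.8) / 8855.8 = 382.3 / 8855.8 = 4.32% ≈ 4.3%

4.3%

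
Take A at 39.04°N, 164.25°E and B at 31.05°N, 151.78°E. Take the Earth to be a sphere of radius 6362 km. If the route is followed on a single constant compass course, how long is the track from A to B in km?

Δψ = ln[tan(π/4+φ₂/2)/tan(π/4+φ₁/2)] = -0.1706;  Δφ = -0.1395 rad,  Δλ = -0.2176 rad
q = Δφ/Δψ = 0.8174
d = R·√(Δφ² + q²Δλ²) = 6362·0.22604 = 1438 km

1438 km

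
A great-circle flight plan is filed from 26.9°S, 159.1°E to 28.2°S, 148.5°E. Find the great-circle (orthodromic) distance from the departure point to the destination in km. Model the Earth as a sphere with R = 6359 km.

cos σ = sin φ₁ sin φ₂ + cos φ₁ cos φ₂ cos Δλ
      = sin(-26.90°)sin(-28.20°) + cos(-26.90°)cos(-28.20°)cos(-10.60°) = 0.9863
σ = 9.484° → d = Rσ = 6359·0.16553 = 1053 km

1053 km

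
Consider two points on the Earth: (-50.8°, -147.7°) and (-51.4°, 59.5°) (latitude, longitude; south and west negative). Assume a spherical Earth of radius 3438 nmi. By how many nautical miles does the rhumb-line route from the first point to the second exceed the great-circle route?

1243 nmi

Great circle: cos σ = sin φ₁ sin φ₂ + cos φ₁ cos φ₂ cos Δλ,  σ = 1.3130 rad → d_gc = 4514.2 nmi
Rhumb line: Δψ = -0.0167, q = Δφ/Δψ = 0.6280, d_rh = R√(Δφ²+q²Δλ²) = 5757.6 nmi
Excess = 5757.6 − 4514.2 = 1243.4 ≈ 1243 nmi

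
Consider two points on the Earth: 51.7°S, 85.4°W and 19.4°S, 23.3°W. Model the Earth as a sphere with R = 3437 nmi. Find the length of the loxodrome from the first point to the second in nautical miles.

Rhumb course C = atan2(Δλ, Δψ) with Δψ = ln[tan(π/4+φ₂/2)/tan(π/4+φ₁/2)] = +0.7124, Δλ = +1.0838 → C = 56.68°
d = R·|Δφ| / |cos C| = 3437·0.56374 / 0.54928 = 3528 nmi

3528 nmi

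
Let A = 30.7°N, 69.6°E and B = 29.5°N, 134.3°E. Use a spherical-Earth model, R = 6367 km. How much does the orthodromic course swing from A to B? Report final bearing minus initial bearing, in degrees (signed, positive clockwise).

At departure: θ₁ = atan2(sin Δλ cos φ₂, cos φ₁ sin φ₂ − sin φ₁ cos φ₂ cos Δλ) = 73.47°
At arrival: θ₂ = atan2(sin Δλ cos φ₁, −cos φ₂ sin φ₁ + sin φ₂ cos φ₁ cos Δλ) = 108.72°
Δθ = θ₂ − θ₁ = +35.2°

+35.2°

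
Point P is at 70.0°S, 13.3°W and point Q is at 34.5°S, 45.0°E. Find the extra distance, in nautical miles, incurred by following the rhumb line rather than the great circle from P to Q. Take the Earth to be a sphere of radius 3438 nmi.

82 nmi

Great circle: cos σ = sin φ₁ sin φ₂ + cos φ₁ cos φ₂ cos Δλ,  σ = 0.8225 rad → d_gc = 2827.9 nmi
Rhumb line: Δψ = +1.0932, q = Δφ/Δψ = 0.5668, d_rh = R√(Δφ²+q²Δλ²) = 2910.1 nmi
Excess = 2910.1 − 2827.9 = 82.2 ≈ 82 nmi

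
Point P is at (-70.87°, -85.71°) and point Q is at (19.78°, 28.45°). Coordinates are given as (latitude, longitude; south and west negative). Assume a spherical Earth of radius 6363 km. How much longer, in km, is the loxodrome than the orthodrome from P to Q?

Great circle: cos σ = sin φ₁ sin φ₂ + cos φ₁ cos φ₂ cos Δλ,  σ = 2.0330 rad → d_gc = 12936.1 km
Rhumb line: Δψ = +2.1331, q = Δφ/Δψ = 0.7417, d_rh = R√(Δφ²+q²Δλ²) = 13775.9 km
Excess = 13775.9 − 12936.1 = 839.8 ≈ 840 km

840 km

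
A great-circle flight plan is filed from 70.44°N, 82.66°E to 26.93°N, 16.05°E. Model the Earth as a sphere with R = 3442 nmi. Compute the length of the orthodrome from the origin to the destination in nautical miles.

3422 nmi

Haversine: a = sin²(Δφ/2)+cos φ₁ cos φ₂ sin²(Δλ/2) = 0.22737;  σ = 2·atan2(√a,√(1−a))
σ = 56.957° → d = Rσ = 3442·0.99410 = 3422 nmi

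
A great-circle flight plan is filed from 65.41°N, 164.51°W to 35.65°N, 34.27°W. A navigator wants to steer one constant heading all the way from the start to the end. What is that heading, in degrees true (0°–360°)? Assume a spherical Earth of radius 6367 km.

110.7°

Δψ = ln[tan(π/4+φ₂/2)/tan(π/4+φ₁/2)] = -0.8568
Δλ = +2.2731 rad (taken the short way round)
course = atan2(Δλ, Δψ) = 110.65°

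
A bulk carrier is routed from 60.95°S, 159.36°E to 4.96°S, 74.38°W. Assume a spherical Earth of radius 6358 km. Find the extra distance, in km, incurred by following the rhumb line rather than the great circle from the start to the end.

1152 km

Great circle: cos σ = sin φ₁ sin φ₂ + cos φ₁ cos φ₂ cos Δλ,  σ = 1.7829 rad → d_gc = 11335.8 km
Rhumb line: Δψ = +1.2639, q = Δφ/Δψ = 0.7732, d_rh = R√(Δφ²+q²Δλ²) = 12487.8 km
Excess = 12487.8 − 11335.8 = 1152.0 ≈ 1152 km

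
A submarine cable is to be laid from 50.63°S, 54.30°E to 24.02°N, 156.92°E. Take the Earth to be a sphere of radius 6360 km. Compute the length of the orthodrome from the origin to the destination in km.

cos σ = sin φ₁ sin φ₂ + cos φ₁ cos φ₂ cos Δλ
      = sin(-50.63°)sin(24.02°) + cos(-50.63°)cos(24.02°)cos(102.62°) = -0.4413
σ = 116.185° → d = Rσ = 6360·2.02781 = 12897 km

12897 km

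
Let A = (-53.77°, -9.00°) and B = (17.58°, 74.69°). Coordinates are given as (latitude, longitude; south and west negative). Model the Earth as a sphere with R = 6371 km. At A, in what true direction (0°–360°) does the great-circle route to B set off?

N = sin Δλ·cos φ₂ = +0.9475;  D = cos φ₁ sin φ₂ − sin φ₁ cos φ₂ cos Δλ = +0.2630
initial course = atan2(N, D) = 74.49°

74.5°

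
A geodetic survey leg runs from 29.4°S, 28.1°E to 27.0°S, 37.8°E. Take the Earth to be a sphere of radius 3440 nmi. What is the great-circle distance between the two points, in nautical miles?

533 nmi

Haversine: a = sin²(Δφ/2)+cos φ₁ cos φ₂ sin²(Δλ/2) = 0.00599;  σ = 2·atan2(√a,√(1−a))
σ = 8.876° → d = Rσ = 3440·0.15491 = 533 nmi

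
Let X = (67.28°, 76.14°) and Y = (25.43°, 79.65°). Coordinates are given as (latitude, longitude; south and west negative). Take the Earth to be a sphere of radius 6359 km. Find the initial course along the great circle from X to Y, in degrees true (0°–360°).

N = sin Δλ·cos φ₂ = +0.0553;  D = cos φ₁ sin φ₂ − sin φ₁ cos φ₂ cos Δλ = -0.6656
initial course = atan2(N, D) = 175.25°

175.3°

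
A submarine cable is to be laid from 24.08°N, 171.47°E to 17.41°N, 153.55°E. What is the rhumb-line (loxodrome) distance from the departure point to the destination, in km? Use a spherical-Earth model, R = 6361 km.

Rhumb course C = atan2(Δλ, Δψ) with Δψ = ln[tan(π/4+φ₂/2)/tan(π/4+φ₁/2)] = -0.1246, Δλ = -0.3128 → C = 248.28°
d = R·|Δφ| / |cos C| = 6361·0.11641 / 0.37003 = 2001 km

2001 km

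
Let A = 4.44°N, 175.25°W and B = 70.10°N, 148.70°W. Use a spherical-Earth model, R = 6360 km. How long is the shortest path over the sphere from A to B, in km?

Haversine: a = sin²(Δφ/2)+cos φ₁ cos φ₂ sin²(Δλ/2) = 0.31182;  σ = 2·atan2(√a,√(1−a))
σ = 67.891° → d = Rσ = 6360·1.18493 = 7536 km

7536 km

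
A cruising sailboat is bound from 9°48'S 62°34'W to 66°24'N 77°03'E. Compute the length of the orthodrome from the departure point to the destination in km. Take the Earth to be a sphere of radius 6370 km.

Haversine: a = sin²(Δφ/2)+cos φ₁ cos φ₂ sin²(Δλ/2) = 0.72824;  σ = 2·atan2(√a,√(1−a))
σ = 117.160° → d = Rσ = 6370·2.04483 = 13026 km

13026 km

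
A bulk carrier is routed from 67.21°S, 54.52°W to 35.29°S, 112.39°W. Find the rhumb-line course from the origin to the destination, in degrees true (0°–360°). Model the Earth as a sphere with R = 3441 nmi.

Δψ = ln[tan(π/4+φ₂/2)/tan(π/4+φ₁/2)] = +0.9427
Δλ = -1.0100 rad (taken the short way round)
course = atan2(Δλ, Δψ) = 313.03°

313.0°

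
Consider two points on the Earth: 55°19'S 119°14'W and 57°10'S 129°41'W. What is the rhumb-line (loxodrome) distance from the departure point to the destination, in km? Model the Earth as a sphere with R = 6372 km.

Rhumb course C = atan2(Δλ, Δψ) with Δψ = ln[tan(π/4+φ₂/2)/tan(π/4+φ₁/2)] = -0.0581, Δλ = -0.1824 → C = 252.33°
d = R·|Δφ| / |cos C| = 6372·0.03229 / 0.30362 = 678 km

678 km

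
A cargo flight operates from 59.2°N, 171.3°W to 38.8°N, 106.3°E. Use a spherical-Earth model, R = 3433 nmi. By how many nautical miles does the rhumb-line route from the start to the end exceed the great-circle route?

Great circle: cos σ = sin φ₁ sin φ₂ + cos φ₁ cos φ₂ cos Δλ,  σ = 0.9385 rad → d_gc = 3221.8 nmi
Rhumb line: Δψ = -0.5536, q = Δφ/Δψ = 0.6432, d_rh = R√(Δφ²+q²Δλ²) = 3402.7 nmi
Excess = 3402.7 − 3221.8 = 180.9 ≈ 181 nmi

181 nmi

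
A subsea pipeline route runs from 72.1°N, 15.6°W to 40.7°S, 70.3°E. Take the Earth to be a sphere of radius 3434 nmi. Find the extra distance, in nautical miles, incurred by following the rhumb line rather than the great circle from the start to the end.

Great circle: cos σ = sin φ₁ sin φ₂ + cos φ₁ cos φ₂ cos Δλ,  σ = 2.2191 rad → d_gc = 7620.6 nmi
Rhumb line: Δψ = -2.6273, q = Δφ/Δψ = 0.7493, d_rh = R√(Δφ²+q²Δλ²) = 7783.9 nmi
Excess = 7783.9 − 7620.6 = 163.3 ≈ 163 nmi

163 nmi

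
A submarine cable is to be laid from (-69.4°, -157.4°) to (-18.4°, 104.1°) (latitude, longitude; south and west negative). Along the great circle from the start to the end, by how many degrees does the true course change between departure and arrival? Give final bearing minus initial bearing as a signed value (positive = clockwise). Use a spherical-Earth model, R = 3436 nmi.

+83.4°

Initial bearing θ₁ = atan2(sin Δλ cos φ₂, cos φ₁ sin φ₂ − sin φ₁ cos φ₂ cos Δλ) = 255.52°
Final bearing θ₂ = (initial bearing from the destination back to the start) + 180° = 338.96°
Δθ = θ₂ − θ₁ = +83.4°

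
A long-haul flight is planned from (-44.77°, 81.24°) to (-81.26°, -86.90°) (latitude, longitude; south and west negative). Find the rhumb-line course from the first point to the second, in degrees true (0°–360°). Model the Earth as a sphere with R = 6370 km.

Δψ = ln[tan(π/4+φ₂/2)/tan(π/4+φ₁/2)] = -1.6958
Δλ = -2.9346 rad (taken the short way round)
course = atan2(Δλ, Δψ) = 239.98°

240.0°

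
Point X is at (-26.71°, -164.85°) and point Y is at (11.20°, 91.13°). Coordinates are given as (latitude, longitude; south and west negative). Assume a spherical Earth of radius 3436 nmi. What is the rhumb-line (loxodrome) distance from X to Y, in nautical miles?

6475 nmi

Δψ = ln[tan(π/4+φ₂/2)/tan(π/4+φ₁/2)] = +0.6808;  Δφ = +0.6617 rad,  Δλ = -1.8155 rad
q = Δφ/Δψ = 0.9719
d = R·√(Δφ² + q²Δλ²) = 3436·1.88447 = 6475 nmi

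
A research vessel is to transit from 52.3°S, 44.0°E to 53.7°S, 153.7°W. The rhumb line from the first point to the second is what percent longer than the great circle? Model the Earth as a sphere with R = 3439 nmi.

Great circle: σ = 1.2737 rad → d_gc = Rσ = 4380.1 nmi
Rhumb: Δφ = -0.0244, Δλ = +2.8327, Δψ = -0.0406, q = Δφ/Δψ = 0.6017 → d_rh = R√(Δφ²+q²Δλ²) = 5862.6 nmi
Excess = (5862.6 − 4380.1) / 4380.1 = 1482.5 / 4380.1 = 33.846% ≈ 33.8%

33.8%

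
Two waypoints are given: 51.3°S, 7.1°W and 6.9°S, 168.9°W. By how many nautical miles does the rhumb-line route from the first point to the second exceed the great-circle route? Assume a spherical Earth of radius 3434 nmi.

Great circle: cos σ = sin φ₁ sin φ₂ + cos φ₁ cos φ₂ cos Δλ,  σ = 2.0897 rad → d_gc = 7175.9 nmi
Rhumb line: Δψ = +0.9258, q = Δφ/Δψ = 0.8371, d_rh = R√(Δφ²+q²Δλ²) = 8542.6 nmi
Excess = 8542.6 − 7175.9 = 1366.7 ≈ 1367 nmi

1367 nmi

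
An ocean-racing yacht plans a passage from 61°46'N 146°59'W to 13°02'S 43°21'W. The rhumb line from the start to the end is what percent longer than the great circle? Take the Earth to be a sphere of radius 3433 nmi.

Great circle: σ = 1.8832 rad → d_gc = Rσ = 6464.9 nmi
Rhumb: Δφ = -1.3055, Δλ = +1.8087, Δψ = -1.6098, q = Δφ/Δψ = 0.8110 → d_rh = R√(Δφ²+q²Δλ²) = 6741.2 nmi
Excess = (6741.2 − 6464.9) / 6464.9 = 276.3 / 6464.9 = 4.27% ≈ 4.3%

4.3%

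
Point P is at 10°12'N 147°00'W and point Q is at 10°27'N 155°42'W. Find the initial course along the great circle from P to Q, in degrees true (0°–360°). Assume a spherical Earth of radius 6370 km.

N = sin Δλ·cos φ₂ = -0.1488;  D = cos φ₁ sin φ₂ − sin φ₁ cos φ₂ cos Δλ = +0.0064
initial course = atan2(N, D) = 272.45°

272.5°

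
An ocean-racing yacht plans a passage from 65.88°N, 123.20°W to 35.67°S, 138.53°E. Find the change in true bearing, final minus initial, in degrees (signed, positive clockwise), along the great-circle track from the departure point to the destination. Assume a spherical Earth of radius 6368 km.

Initial bearing θ₁ = atan2(sin Δλ cos φ₂, cos φ₁ sin φ₂ − sin φ₁ cos φ₂ cos Δλ) = 260.70°
Final bearing θ₂ = (initial bearing from the destination back to the start) + 180° = 209.76°
Δθ = θ₂ − θ₁ = -50.9°

-50.9°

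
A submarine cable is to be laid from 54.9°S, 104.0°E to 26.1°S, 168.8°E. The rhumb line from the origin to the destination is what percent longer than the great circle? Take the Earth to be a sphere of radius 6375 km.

2.5%

Great circle: σ = 0.9523 rad → d_gc = Rσ = 6071.0 km
Rhumb: Δφ = +0.5027, Δλ = +1.1310, Δψ = +0.6790, q = Δφ/Δψ = 0.7402 → d_rh = R√(Δφ²+q²Δλ²) = 6225.2 km
Excess = (6225.2 − 6071.0) / 6071.0 = 154.2 / 6071.0 = 2.54% ≈ 2.5%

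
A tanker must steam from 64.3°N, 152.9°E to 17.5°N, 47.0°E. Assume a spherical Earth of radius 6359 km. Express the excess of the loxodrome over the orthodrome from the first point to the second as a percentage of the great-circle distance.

8.3%

Great circle: σ = 1.4125 rad → d_gc = Rσ = 8982.0 km
Rhumb: Δφ = -0.8168, Δλ = -1.8483, Δψ = -1.1676, q = Δφ/Δψ = 0.6996 → d_rh = R√(Δφ²+q²Δλ²) = 9725.3 km
Excess = (9725.3 − 8982.0) / 8982.0 = 743.3 / 8982.0 = 8.28% ≈ 8.3%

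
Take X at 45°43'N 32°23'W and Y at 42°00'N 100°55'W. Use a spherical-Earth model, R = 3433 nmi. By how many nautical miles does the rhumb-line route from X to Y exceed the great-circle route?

91 nmi

Great circle: cos σ = sin φ₁ sin φ₂ + cos φ₁ cos φ₂ cos Δλ,  σ = 0.8381 rad → d_gc = 2877.0 nmi
Rhumb line: Δψ = -0.0900, q = Δφ/Δψ = 0.7207, d_rh = R√(Δφ²+q²Δλ²) = 2967.8 nmi
Excess = 2967.8 − 2877.0 = 90.8 ≈ 91 nmi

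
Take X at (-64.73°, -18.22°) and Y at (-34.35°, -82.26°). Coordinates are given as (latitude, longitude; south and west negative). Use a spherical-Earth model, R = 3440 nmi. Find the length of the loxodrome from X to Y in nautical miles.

Rhumb course C = atan2(Δλ, Δψ) with Δψ = ln[tan(π/4+φ₂/2)/tan(π/4+φ₁/2)] = +0.8563, Δλ = -1.1177 → C = 307.46°
d = R·|Δφ| / |cos C| = 3440·0.53023 / 0.60817 = 2999 nmi

2999 nmi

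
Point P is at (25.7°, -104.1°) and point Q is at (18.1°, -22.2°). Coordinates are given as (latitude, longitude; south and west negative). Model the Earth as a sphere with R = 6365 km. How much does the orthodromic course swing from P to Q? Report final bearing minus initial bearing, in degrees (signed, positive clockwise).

+35.9°

Initial bearing θ₁ = atan2(sin Δλ cos φ₂, cos φ₁ sin φ₂ − sin φ₁ cos φ₂ cos Δλ) = 76.73°
Final bearing θ₂ = (initial bearing from the destination back to the start) + 180° = 112.68°
Δθ = θ₂ − θ₁ = +35.9°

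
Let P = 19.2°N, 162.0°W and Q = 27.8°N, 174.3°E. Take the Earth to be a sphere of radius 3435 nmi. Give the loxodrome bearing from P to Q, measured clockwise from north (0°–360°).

291.6°

Meridional parts: M(φ₁)=+0.3416, M(φ₂)=+0.5054 → ΔM = +0.1639;  Δλ = -0.4136 rad
tan C = Δλ / ΔM = -2.5240 → C = 291.61°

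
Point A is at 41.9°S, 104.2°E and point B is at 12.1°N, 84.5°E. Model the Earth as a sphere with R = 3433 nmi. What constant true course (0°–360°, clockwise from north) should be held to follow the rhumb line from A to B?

341.4°

Δψ = ln[tan(π/4+φ₂/2)/tan(π/4+φ₁/2)] = +1.0196
Δλ = -0.3438 rad (taken the short way round)
course = atan2(Δλ, Δψ) = 341.36°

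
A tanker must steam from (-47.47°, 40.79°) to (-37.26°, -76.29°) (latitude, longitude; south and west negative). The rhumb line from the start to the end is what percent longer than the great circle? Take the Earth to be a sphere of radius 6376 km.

10.7%

Great circle: σ = 1.3682 rad → d_gc = Rσ = 8723.5 km
Rhumb: Δφ = +0.1782, Δλ = -2.0434, Δψ = +0.2420, q = Δφ/Δψ = 0.7363 → d_rh = R√(Δφ²+q²Δλ²) = 9659.7 km
Excess = (9659.7 − 8723.5) / 8723.5 = 936.2 / 8723.5 = 10.73% ≈ 10.7%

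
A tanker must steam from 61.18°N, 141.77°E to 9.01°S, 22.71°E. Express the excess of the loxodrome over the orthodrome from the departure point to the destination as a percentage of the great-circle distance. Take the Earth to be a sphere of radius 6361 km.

6.7%

Great circle: σ = 1.9482 rad → d_gc = Rσ = 12392.2 km
Rhumb: Δφ = -1.2250, Δλ = -2.0780, Δψ = -1.5168, q = Δφ/Δψ = 0.8076 → d_rh = R√(Δφ²+q²Δλ²) = 13217.1 km
Excess = (13217.1 − 12392.2) / 12392.2 = 824.9 / 12392.2 = 6.66% ≈ 6.7%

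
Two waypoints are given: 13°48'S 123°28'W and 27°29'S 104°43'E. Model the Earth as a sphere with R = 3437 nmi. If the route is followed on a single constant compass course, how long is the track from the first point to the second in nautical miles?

Δψ = ln[tan(π/4+φ₂/2)/tan(π/4+φ₁/2)] = -0.2560;  Δφ = -0.2388 rad,  Δλ = -2.3006 rad
q = Δφ/Δψ = 0.9329
d = R·√(Δφ² + q²Δλ²) = 3437·2.15960 = 7423 nmi

7423 nmi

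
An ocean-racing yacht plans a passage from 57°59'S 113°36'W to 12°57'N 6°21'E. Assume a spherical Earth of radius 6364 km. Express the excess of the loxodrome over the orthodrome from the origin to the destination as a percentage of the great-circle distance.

5.5%

Great circle: σ = 2.0353 rad → d_gc = Rσ = 12952.5 km
Rhumb: Δφ = +1.2380, Δλ = +2.0935, Δψ = +1.4766, q = Δφ/Δψ = 0.8384 → d_rh = R√(Δφ²+q²Δλ²) = 13669.6 km
Excess = (13669.6 − 12952.5) / 12952.5 = 717.1 / 12952.5 = 5.54% ≈ 5.5%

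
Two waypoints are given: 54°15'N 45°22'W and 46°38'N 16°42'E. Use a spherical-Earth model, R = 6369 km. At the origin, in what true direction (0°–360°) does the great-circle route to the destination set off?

74.9°

θ = atan2( sin Δλ·cos φ₂ ,  cos φ₁ sin φ₂ − sin φ₁ cos φ₂ cos Δλ )
  = atan2(+0.6067, +0.1637) = 74.90°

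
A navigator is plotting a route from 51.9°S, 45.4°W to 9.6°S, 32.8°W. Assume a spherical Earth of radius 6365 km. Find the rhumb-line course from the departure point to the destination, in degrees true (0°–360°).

13.8°

Δψ = ln[tan(π/4+φ₂/2)/tan(π/4+φ₁/2)] = +0.8950
Δλ = +0.2199 rad (taken the short way round)
course = atan2(Δλ, Δψ) = 13.80°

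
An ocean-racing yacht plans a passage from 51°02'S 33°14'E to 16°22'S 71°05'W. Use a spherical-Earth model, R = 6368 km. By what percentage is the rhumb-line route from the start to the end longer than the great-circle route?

Great circle: σ = 1.5009 rad → d_gc = Rσ = 9557.4 km
Rhumb: Δφ = +0.6050, Δλ = -1.8207, Δψ = +0.7494, q = Δφ/Δψ = 0.8073 → d_rh = R√(Δφ²+q²Δλ²) = 10122.3 km
Excess = (10122.3 − 9557.4) / 9557.4 = 564.9 / 9557.4 = 5.91% ≈ 5.9%

5.9%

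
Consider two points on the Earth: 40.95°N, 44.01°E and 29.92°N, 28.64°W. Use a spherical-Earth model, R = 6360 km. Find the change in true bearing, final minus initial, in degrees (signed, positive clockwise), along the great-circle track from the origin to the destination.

At departure: θ₁ = atan2(sin Δλ cos φ₂, cos φ₁ sin φ₂ − sin φ₁ cos φ₂ cos Δλ) = 284.07°
At arrival: θ₂ = atan2(sin Δλ cos φ₁, −cos φ₂ sin φ₁ + sin φ₂ cos φ₁ cos Δλ) = 237.70°
Δθ = θ₂ − θ₁ = -46.4°

-46.4°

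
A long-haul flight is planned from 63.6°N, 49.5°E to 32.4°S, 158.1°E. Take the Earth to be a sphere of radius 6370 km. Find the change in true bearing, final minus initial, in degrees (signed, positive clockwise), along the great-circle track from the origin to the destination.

Initial bearing θ₁ = atan2(sin Δλ cos φ₂, cos φ₁ sin φ₂ − sin φ₁ cos φ₂ cos Δλ) = 89.79°
Final bearing θ₂ = (initial bearing from the destination back to the start) + 180° = 148.22°
Δθ = θ₂ − θ₁ = +58.4°

+58.4°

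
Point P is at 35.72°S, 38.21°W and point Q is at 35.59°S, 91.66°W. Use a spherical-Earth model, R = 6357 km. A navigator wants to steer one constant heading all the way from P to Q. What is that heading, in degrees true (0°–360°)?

Meridional parts: M(φ₁)=-0.6682, M(φ₂)=-0.6655 → ΔM = +0.0028;  Δλ = -0.9329 rad
tan C = Δλ / ΔM = -334.0795 → C = 270.17°

270.2°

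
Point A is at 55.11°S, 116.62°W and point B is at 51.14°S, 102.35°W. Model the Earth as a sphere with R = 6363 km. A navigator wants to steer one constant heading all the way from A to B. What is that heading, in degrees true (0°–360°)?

Δψ = ln[tan(π/4+φ₂/2)/tan(π/4+φ₁/2)] = +0.1156
Δλ = +0.2491 rad (taken the short way round)
course = atan2(Δλ, Δψ) = 65.11°

65.1°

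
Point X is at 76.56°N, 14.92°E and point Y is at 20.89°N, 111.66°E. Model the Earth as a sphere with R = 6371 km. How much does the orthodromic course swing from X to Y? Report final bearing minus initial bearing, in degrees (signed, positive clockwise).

Initial bearing θ₁ = atan2(sin Δλ cos φ₂, cos φ₁ sin φ₂ − sin φ₁ cos φ₂ cos Δλ) = 78.45°
Final bearing θ₂ = (initial bearing from the destination back to the start) + 180° = 165.89°
Δθ = θ₂ − θ₁ = +87.4°

+87.4°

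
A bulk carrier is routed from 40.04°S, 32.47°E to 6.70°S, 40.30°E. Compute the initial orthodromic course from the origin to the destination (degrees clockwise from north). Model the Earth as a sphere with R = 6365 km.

θ = atan2( sin Δλ·cos φ₂ ,  cos φ₁ sin φ₂ − sin φ₁ cos φ₂ cos Δλ )
  = atan2(+0.1353, +0.5436) = 13.98°

14.0°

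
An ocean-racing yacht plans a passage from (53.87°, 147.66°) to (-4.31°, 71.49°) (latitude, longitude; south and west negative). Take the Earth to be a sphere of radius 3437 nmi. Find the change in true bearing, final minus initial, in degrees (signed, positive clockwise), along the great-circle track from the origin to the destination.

Initial bearing θ₁ = atan2(sin Δλ cos φ₂, cos φ₁ sin φ₂ − sin φ₁ cos φ₂ cos Δλ) = 256.26°
Final bearing θ₂ = (initial bearing from the destination back to the start) + 180° = 215.05°
Δθ = θ₂ − θ₁ = -41.2°

-41.2°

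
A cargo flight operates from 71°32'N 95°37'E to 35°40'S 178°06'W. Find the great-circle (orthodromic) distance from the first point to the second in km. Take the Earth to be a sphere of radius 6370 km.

cos σ = sin φ₁ sin φ₂ + cos φ₁ cos φ₂ cos Δλ
      = sin(71.53°)sin(-35.67°) + cos(71.53°)cos(-35.67°)cos(86.28°) = -0.5364
σ = 122.436° → d = Rσ = 6370·2.13692 = 13612 km

13612 km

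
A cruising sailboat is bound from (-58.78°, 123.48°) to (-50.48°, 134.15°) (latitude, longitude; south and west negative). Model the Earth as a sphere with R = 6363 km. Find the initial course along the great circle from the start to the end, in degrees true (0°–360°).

N = sin Δλ·cos φ₂ = +0.1178;  D = cos φ₁ sin φ₂ − sin φ₁ cos φ₂ cos Δλ = +0.1349
initial course = atan2(N, D) = 41.12°

41.1°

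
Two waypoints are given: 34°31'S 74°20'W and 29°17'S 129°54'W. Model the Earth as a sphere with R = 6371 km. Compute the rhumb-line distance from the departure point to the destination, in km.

5275 km

Rhumb course C = atan2(Δλ, Δψ) with Δψ = ln[tan(π/4+φ₂/2)/tan(π/4+φ₁/2)] = +0.1077, Δλ = -0.9698 → C = 276.33°
d = R·|Δφ| / |cos C| = 6371·0.09134 / 0.11033 = 5275 km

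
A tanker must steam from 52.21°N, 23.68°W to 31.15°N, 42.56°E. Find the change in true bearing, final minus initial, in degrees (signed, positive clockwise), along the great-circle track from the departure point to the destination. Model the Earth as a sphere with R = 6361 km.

At departure: θ₁ = atan2(sin Δλ cos φ₂, cos φ₁ sin φ₂ − sin φ₁ cos φ₂ cos Δλ) = 86.75°
At arrival: θ₂ = atan2(sin Δλ cos φ₁, −cos φ₂ sin φ₁ + sin φ₂ cos φ₁ cos Δλ) = 134.37°
Δθ = θ₂ − θ₁ = +47.6°

+47.6°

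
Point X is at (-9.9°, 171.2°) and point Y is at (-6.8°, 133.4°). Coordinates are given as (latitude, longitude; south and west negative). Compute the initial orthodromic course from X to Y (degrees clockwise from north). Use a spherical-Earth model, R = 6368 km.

271.7°

N = sin Δλ·cos φ₂ = -0.6086;  D = cos φ₁ sin φ₂ − sin φ₁ cos φ₂ cos Δλ = +0.0183
initial course = atan2(N, D) = 271.72°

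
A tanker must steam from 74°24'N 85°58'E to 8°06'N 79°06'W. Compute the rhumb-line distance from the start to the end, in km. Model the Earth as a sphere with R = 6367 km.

13656 km

Rhumb course C = atan2(Δλ, Δψ) with Δψ = ln[tan(π/4+φ₂/2)/tan(π/4+φ₁/2)] = -1.8461, Δλ = -2.8810 → C = 237.35°
d = R·|Δφ| / |cos C| = 6367·1.15715 / 0.53952 = 13656 km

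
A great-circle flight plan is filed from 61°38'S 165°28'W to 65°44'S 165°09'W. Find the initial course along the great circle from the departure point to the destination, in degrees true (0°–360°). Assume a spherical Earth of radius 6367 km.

178.2°

N = sin Δλ·cos φ₂ = +0.0023;  D = cos φ₁ sin φ₂ − sin φ₁ cos φ₂ cos Δλ = -0.0715
initial course = atan2(N, D) = 178.18°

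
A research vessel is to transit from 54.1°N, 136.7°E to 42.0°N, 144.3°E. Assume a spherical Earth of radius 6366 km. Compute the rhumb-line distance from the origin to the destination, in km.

Δψ = ln[tan(π/4+φ₂/2)/tan(π/4+φ₁/2)] = -0.3180;  Δφ = -0.2112 rad,  Δλ = +0.1326 rad
q = Δφ/Δψ = 0.6641
d = R·√(Δφ² + q²Δλ²) = 6366·0.22882 = 1457 km

1457 km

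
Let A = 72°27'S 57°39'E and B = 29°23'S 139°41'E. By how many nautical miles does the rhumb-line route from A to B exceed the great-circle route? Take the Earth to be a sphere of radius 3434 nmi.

211 nmi

Great circle: cos σ = sin φ₁ sin φ₂ + cos φ₁ cos φ₂ cos Δλ,  σ = 1.0423 rad → d_gc = 3579.3 nmi
Rhumb line: Δψ = +1.3315, q = Δφ/Δψ = 0.5645, d_rh = R√(Δφ²+q²Δλ²) = 3790.2 nmi
Excess = 3790.2 − 3579.3 = 210.9 ≈ 211 nmi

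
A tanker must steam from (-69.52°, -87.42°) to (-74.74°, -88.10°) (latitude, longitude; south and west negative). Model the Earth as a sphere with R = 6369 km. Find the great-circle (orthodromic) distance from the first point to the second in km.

Haversine: a = sin²(Δφ/2)+cos φ₁ cos φ₂ sin²(Δλ/2) = 0.00208;  σ = 2·atan2(√a,√(1−a))
σ = 5.224° → d = Rσ = 6369·0.09118 = 581 km

581 km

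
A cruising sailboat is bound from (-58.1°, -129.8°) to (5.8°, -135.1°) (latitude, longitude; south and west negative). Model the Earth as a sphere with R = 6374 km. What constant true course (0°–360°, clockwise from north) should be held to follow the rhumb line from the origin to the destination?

Δψ = ln[tan(π/4+φ₂/2)/tan(π/4+φ₁/2)] = +1.3539
Δλ = -0.0925 rad (taken the short way round)
course = atan2(Δλ, Δψ) = 356.09°

356.1°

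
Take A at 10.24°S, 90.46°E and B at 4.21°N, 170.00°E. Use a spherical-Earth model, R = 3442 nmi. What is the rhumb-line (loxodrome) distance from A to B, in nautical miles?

Δψ = ln[tan(π/4+φ₂/2)/tan(π/4+φ₁/2)] = +0.2532;  Δφ = +0.2522 rad,  Δλ = +1.3882 rad
q = Δφ/Δψ = 0.9960
d = R·√(Δφ² + q²Δλ²) = 3442·1.40543 = 4837 nmi

4837 nmi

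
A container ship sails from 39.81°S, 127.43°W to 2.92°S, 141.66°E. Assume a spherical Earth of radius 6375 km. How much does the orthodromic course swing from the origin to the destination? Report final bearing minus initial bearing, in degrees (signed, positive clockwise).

+42.6°

At departure: θ₁ = atan2(sin Δλ cos φ₂, cos φ₁ sin φ₂ − sin φ₁ cos φ₂ cos Δλ) = 267.17°
At arrival: θ₂ = atan2(sin Δλ cos φ₁, −cos φ₂ sin φ₁ + sin φ₂ cos φ₁ cos Δλ) = 309.80°
Δθ = θ₂ − θ₁ = +42.6°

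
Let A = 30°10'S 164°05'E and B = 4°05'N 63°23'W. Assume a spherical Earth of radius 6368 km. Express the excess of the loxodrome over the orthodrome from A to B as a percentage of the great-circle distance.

2.6%

Great circle: σ = 2.2380 rad → d_gc = Rσ = 14251.4 km
Rhumb: Δφ = +0.5978, Δλ = +2.3131, Δψ = +0.6240, q = Δφ/Δψ = 0.9580 → d_rh = R√(Δφ²+q²Δλ²) = 14615.6 km
Excess = (14615.6 − 14251.4) / 14251.4 = 364.2 / 14251.4 = 2.56% ≈ 2.6%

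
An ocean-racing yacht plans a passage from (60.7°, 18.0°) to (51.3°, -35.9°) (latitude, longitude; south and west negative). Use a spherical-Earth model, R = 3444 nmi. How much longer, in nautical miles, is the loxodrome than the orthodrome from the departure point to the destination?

49 nmi

Great circle: cos σ = sin φ₁ sin φ₂ + cos φ₁ cos φ₂ cos Δλ,  σ = 0.5338 rad → d_gc = 1838.5 nmi
Rhumb line: Δψ = -0.2952, q = Δφ/Δψ = 0.5558, d_rh = R√(Δφ²+q²Δλ²) = 1887.3 nmi
Excess = 1887.3 − 1838.5 = 48.8 ≈ 49 nmi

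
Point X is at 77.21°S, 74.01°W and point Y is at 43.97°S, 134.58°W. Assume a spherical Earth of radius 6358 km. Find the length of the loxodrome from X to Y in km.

Δψ = ln[tan(π/4+φ₂/2)/tan(π/4+φ₁/2)] = +1.3324;  Δφ = +0.5801 rad,  Δλ = -1.0571 rad
q = Δφ/Δψ = 0.4354
d = R·√(Δφ² + q²Δλ²) = 6358·0.74058 = 4709 km

4709 km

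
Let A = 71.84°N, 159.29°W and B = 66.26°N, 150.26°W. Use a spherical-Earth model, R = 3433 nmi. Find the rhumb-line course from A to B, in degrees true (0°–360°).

Δψ = ln[tan(π/4+φ₂/2)/tan(π/4+φ₁/2)] = -0.2740
Δλ = +0.1576 rad (taken the short way round)
course = atan2(Δλ, Δψ) = 150.09°

150.1°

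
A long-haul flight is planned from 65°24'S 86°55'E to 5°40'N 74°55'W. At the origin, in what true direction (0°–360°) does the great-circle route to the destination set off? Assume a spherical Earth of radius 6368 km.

200.8°

θ = atan2( sin Δλ·cos φ₂ ,  cos φ₁ sin φ₂ − sin φ₁ cos φ₂ cos Δλ )
  = atan2(-0.3103, -0.8186) = 200.76°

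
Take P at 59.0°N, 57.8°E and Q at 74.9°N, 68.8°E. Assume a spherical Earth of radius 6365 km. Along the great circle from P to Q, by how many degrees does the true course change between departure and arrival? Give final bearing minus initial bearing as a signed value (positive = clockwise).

+10.2°

Initial bearing θ₁ = atan2(sin Δλ cos φ₂, cos φ₁ sin φ₂ − sin φ₁ cos φ₂ cos Δλ) = 10.14°
Final bearing θ₂ = (initial bearing from the destination back to the start) + 180° = 20.36°
Δθ = θ₂ − θ₁ = +10.2°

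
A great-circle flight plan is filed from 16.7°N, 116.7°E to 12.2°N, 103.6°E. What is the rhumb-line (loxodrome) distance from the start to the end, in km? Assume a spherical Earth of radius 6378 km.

Δψ = ln[tan(π/4+φ₂/2)/tan(π/4+φ₁/2)] = -0.0811;  Δφ = -0.0785 rad,  Δλ = -0.2286 rad
q = Δφ/Δψ = 0.9681
d = R·√(Δφ² + q²Δλ²) = 6378·0.23486 = 1498 km

1498 km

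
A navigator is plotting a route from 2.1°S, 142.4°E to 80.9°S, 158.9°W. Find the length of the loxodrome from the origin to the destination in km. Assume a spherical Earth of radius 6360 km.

Rhumb course C = atan2(Δλ, Δψ) with Δψ = ln[tan(π/4+φ₂/2)/tan(π/4+φ₁/2)] = -2.4943, Δλ = +1.0245 → C = 157.67°
d = R·|Δφ| / |cos C| = 6360·1.37532 / 0.92501 = 9456 km

9456 km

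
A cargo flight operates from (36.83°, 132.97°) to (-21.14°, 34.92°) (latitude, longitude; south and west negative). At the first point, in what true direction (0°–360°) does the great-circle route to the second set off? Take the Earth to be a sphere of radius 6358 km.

N = sin Δλ·cos φ₂ = -0.9235;  D = cos φ₁ sin φ₂ − sin φ₁ cos φ₂ cos Δλ = -0.2104
initial course = atan2(N, D) = 257.17°

257.2°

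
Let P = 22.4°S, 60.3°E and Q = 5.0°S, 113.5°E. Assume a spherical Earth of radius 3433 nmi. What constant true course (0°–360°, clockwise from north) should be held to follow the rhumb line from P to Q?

Δψ = ln[tan(π/4+φ₂/2)/tan(π/4+φ₁/2)] = +0.3139
Δλ = +0.9285 rad (taken the short way round)
course = atan2(Δλ, Δψ) = 71.32°

71.3°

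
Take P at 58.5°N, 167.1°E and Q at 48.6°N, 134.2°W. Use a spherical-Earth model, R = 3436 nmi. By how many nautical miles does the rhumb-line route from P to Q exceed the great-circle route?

63 nmi

Great circle: cos σ = sin φ₁ sin φ₂ + cos φ₁ cos φ₂ cos Δλ,  σ = 0.6110 rad → d_gc = 2099.3 nmi
Rhumb line: Δψ = -0.2925, q = Δφ/Δψ = 0.5907, d_rh = R√(Δφ²+q²Δλ²) = 2162.3 nmi
Excess = 2162.3 − 2099.3 = 63.0 ≈ 63 nmi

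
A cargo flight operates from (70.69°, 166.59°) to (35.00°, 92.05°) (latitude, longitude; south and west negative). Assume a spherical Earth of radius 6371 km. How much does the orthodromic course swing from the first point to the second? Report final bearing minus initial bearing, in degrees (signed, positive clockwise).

-65.0°

At departure: θ₁ = atan2(sin Δλ cos φ₂, cos φ₁ sin φ₂ − sin φ₁ cos φ₂ cos Δλ) = 268.81°
At arrival: θ₂ = atan2(sin Δλ cos φ₁, −cos φ₂ sin φ₁ + sin φ₂ cos φ₁ cos Δλ) = 203.80°
Δθ = θ₂ − θ₁ = -65.0°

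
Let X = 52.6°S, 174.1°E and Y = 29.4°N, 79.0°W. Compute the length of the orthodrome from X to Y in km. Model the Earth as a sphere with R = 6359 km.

Haversine: a = sin²(Δφ/2)+cos φ₁ cos φ₂ sin²(Δλ/2) = 0.77190;  σ = 2·atan2(√a,√(1−a))
σ = 122.943° → d = Rσ = 6359·2.14576 = 13645 km

13645 km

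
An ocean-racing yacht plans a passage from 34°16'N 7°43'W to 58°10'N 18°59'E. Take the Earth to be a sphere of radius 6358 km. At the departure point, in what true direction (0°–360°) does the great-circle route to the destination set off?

28.5°

N = sin Δλ·cos φ₂ = +0.2370;  D = cos φ₁ sin φ₂ − sin φ₁ cos φ₂ cos Δλ = +0.4368
initial course = atan2(N, D) = 28.48°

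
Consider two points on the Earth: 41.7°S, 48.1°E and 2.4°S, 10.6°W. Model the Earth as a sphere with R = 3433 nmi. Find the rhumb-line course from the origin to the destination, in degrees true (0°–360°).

Δψ = ln[tan(π/4+φ₂/2)/tan(π/4+φ₁/2)] = +0.7602
Δλ = -1.0245 rad (taken the short way round)
course = atan2(Δλ, Δψ) = 306.58°

306.6°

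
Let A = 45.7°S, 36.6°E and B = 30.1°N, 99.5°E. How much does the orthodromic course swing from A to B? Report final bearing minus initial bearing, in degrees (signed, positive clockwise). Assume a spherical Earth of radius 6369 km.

Initial bearing θ₁ = atan2(sin Δλ cos φ₂, cos φ₁ sin φ₂ − sin φ₁ cos φ₂ cos Δλ) = 50.61°
Final bearing θ₂ = (initial bearing from the destination back to the start) + 180° = 38.60°
Δθ = θ₂ − θ₁ = -12.0°

-12.0°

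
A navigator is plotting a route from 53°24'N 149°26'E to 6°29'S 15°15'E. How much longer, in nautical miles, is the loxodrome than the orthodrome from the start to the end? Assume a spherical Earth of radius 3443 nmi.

Great circle: cos σ = sin φ₁ sin φ₂ + cos φ₁ cos φ₂ cos Δλ,  σ = 2.0985 rad → d_gc = 7225.1 nmi
Rhumb line: Δψ = -1.2199, q = Δφ/Δψ = 0.8568, d_rh = R√(Δφ²+q²Δλ²) = 7789.4 nmi
Excess = 7789.4 − 7225.1 = 564.3 ≈ 564 nmi

564 nmi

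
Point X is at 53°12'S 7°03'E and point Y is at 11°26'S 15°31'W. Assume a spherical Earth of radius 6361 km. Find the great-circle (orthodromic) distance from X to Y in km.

5051 km

cos σ = sin φ₁ sin φ₂ + cos φ₁ cos φ₂ cos Δλ
      = sin(-53.20°)sin(-11.43°) + cos(-53.20°)cos(-11.43°)cos(-22.57°) = 0.7009
σ = 45.500° → d = Rσ = 6361·0.79413 = 5051 km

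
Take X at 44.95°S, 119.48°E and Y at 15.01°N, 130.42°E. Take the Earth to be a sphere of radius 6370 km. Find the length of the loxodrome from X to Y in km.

6758 km

Δψ = ln[tan(π/4+φ₂/2)/tan(π/4+φ₁/2)] = +1.1452;  Δφ = +1.0465 rad,  Δλ = +0.1909 rad
q = Δφ/Δψ = 0.9138
d = R·√(Δφ² + q²Δλ²) = 6370·1.06095 = 6758 km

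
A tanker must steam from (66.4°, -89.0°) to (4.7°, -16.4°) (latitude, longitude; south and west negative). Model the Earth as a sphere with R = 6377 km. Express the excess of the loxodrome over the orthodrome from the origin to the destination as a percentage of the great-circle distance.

Great circle: σ = 1.3751 rad → d_gc = Rσ = 8769.3 km
Rhumb: Δφ = -1.0769, Δλ = +1.2671, Δψ = -1.4837, q = Δφ/Δψ = 0.7258 → d_rh = R√(Δφ²+q²Δλ²) = 9030.6 km
Excess = (9030.6 − 8769.3) / 8769.3 = 261.3 / 8769.3 = 2.98% ≈ 3.0%

3.0%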